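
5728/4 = 1432 = 1432.00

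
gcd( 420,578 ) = 2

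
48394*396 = 19164024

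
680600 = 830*820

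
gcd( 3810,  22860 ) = 3810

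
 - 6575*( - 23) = 151225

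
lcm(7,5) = 35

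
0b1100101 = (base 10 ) 101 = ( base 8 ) 145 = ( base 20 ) 51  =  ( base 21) 4H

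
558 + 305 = 863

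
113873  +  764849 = 878722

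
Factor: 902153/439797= 3^( - 1 )*7^1 *31^( - 1 )*4729^( - 1 )*128879^1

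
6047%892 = 695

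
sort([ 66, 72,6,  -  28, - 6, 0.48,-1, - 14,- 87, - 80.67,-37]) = [  -  87,  -  80.67,  -  37 , - 28, - 14,-6,-1,0.48, 6, 66, 72 ]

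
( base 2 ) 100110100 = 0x134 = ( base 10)308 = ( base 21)ee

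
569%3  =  2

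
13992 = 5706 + 8286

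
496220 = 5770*86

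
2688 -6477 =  - 3789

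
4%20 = 4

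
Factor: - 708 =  - 2^2*3^1 * 59^1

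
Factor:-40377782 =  - 2^1*191^1*105701^1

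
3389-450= 2939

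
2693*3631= 9778283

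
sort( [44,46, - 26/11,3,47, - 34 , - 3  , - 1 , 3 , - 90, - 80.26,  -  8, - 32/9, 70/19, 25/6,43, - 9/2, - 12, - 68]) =[ - 90, -80.26, - 68, - 34,-12, - 8, - 9/2 , - 32/9 ,- 3, - 26/11, - 1,3, 3,  70/19,25/6,43,  44,46, 47]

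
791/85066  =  791/85066= 0.01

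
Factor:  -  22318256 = - 2^4*1394891^1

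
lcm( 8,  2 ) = 8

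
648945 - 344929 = 304016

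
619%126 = 115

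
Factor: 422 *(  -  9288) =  - 2^4 * 3^3*43^1* 211^1 = - 3919536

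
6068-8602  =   - 2534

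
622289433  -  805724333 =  - 183434900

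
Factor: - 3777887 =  - 3777887^1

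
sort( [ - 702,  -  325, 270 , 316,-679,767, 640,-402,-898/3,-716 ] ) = [ - 716, - 702,-679, - 402,-325 ,  -  898/3, 270, 316,640, 767 ] 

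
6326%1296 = 1142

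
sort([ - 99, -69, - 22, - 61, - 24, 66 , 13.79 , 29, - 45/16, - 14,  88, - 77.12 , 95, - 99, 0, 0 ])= [- 99, - 99,-77.12, - 69, - 61, - 24, - 22 ,-14 , - 45/16,0,0, 13.79 , 29,66,88,  95]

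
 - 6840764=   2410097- 9250861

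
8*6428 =51424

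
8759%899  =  668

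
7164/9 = 796 = 796.00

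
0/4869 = 0 = 0.00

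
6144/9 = 682 + 2/3 = 682.67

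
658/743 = 658/743 =0.89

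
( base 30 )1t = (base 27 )25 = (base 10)59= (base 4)323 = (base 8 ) 73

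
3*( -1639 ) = -4917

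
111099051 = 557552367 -446453316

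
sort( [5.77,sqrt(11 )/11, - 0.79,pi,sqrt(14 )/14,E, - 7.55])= [-7.55  , - 0.79,sqrt( 14) /14,sqrt(11 ) /11,E,  pi,5.77]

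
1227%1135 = 92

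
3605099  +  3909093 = 7514192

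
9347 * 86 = 803842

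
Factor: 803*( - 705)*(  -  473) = 267772395 = 3^1*5^1 * 11^2*43^1*47^1*73^1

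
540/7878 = 90/1313 =0.07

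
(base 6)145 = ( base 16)41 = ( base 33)1w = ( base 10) 65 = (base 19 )38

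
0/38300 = 0 = 0.00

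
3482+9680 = 13162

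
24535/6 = 4089 + 1/6 = 4089.17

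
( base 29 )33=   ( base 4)1122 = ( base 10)90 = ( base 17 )55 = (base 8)132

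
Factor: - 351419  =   - 47^1*7477^1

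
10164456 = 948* 10722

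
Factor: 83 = 83^1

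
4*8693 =34772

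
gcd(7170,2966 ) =2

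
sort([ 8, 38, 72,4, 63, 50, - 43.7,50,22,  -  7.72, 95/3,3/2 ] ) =[ - 43.7, - 7.72, 3/2,4, 8, 22, 95/3, 38, 50, 50, 63, 72]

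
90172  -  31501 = 58671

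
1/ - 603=-1/603 =- 0.00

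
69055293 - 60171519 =8883774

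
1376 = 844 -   -  532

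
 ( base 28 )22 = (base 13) 46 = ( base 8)72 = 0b111010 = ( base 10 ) 58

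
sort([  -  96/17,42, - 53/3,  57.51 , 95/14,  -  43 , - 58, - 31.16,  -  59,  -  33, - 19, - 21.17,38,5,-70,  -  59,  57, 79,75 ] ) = [ - 70,  -  59, - 59 ,-58,-43,-33, - 31.16, - 21.17, - 19, - 53/3,  -  96/17, 5,95/14, 38,42,57,57.51, 75, 79]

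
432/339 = 1 + 31/113 = 1.27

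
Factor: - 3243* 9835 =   -  31894905=- 3^1*5^1 *7^1*23^1 *47^1 * 281^1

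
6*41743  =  250458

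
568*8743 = 4966024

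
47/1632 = 47/1632 =0.03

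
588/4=147 = 147.00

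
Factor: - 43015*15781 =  - 5^1*7^1 * 43^1*367^1 * 1229^1 = - 678819715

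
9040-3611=5429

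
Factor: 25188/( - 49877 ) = -2^2*3^1 * 2099^1*49877^(  -  1 ) 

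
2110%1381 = 729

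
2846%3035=2846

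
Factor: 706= 2^1*353^1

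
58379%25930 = 6519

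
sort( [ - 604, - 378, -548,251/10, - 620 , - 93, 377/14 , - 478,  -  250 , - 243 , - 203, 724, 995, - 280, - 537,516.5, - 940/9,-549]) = [ - 620, - 604, -549, - 548, - 537, - 478, - 378, - 280, - 250, - 243, - 203, - 940/9, - 93, 251/10, 377/14,516.5, 724, 995 ]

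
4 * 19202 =76808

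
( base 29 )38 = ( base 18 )55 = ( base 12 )7b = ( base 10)95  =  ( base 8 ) 137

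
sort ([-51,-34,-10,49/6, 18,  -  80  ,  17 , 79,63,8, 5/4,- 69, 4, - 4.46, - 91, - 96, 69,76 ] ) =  [ - 96, - 91, - 80, - 69,-51,-34, - 10,-4.46,5/4,4,8,49/6,17,18, 63,69,76,79]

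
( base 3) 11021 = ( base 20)5f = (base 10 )115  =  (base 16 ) 73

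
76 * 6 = 456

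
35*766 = 26810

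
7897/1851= 4+493/1851 = 4.27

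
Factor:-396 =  - 2^2 * 3^2*11^1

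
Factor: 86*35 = 3010 = 2^1*5^1*7^1*43^1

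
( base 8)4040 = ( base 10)2080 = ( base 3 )2212001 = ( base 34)1r6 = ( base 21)4F1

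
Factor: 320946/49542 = 23^(-1)*149^1 = 149/23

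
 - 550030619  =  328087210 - 878117829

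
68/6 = 11 + 1/3= 11.33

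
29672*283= 8397176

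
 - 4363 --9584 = 5221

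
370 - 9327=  - 8957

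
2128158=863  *2466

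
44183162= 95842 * 461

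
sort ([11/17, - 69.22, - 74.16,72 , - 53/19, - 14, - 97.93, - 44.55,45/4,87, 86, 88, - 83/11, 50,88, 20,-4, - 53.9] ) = [ - 97.93, - 74.16, - 69.22,-53.9, - 44.55, - 14,  -  83/11, - 4, - 53/19, 11/17, 45/4, 20, 50, 72,86,87,  88,88] 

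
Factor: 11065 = 5^1* 2213^1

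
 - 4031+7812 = 3781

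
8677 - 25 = 8652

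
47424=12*3952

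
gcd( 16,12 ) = 4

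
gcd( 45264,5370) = 6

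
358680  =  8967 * 40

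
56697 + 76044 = 132741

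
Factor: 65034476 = 2^2 *13^1*167^1*7489^1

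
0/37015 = 0 = 0.00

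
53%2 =1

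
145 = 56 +89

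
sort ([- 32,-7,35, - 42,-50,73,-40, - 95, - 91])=[- 95, - 91, - 50, - 42, -40 ,- 32, -7,35,73]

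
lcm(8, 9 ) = 72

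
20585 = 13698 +6887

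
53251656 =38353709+14897947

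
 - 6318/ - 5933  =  1 + 385/5933  =  1.06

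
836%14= 10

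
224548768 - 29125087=195423681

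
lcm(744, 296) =27528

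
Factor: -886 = -2^1*443^1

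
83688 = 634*132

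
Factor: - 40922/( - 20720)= 2^( - 3 ) * 5^(-1)*79^1 = 79/40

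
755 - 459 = 296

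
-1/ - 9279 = 1/9279 = 0.00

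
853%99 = 61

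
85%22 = 19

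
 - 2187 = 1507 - 3694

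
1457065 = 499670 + 957395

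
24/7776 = 1/324 = 0.00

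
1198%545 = 108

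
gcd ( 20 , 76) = 4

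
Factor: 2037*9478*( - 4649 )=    - 2^1*3^1*7^2*97^1* 677^1*4649^1 = - 89756783214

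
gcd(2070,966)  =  138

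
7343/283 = 7343/283 = 25.95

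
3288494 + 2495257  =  5783751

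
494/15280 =247/7640  =  0.03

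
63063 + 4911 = 67974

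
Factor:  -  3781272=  - 2^3*3^1*11^1 * 14323^1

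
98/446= 49/223 = 0.22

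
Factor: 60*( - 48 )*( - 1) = 2^6*3^2 * 5^1  =  2880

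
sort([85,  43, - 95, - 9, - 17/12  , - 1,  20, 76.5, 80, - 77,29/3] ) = [ - 95, - 77, - 9,-17/12, - 1, 29/3, 20 , 43,76.5, 80,85]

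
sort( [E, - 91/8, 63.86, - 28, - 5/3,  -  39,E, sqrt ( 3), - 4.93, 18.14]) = [ - 39, - 28, - 91/8,- 4.93, - 5/3, sqrt(3 ), E , E,18.14,63.86]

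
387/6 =129/2 = 64.50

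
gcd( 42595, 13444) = 1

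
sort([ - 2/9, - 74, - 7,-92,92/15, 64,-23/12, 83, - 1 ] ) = [ - 92, - 74, - 7, - 23/12, - 1,  -  2/9,92/15, 64, 83 ] 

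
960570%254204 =197958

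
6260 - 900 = 5360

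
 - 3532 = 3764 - 7296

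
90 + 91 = 181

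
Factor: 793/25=5^( - 2)*13^1*61^1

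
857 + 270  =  1127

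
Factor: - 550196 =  - 2^2*263^1*523^1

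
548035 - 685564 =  - 137529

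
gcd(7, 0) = 7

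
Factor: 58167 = 3^2*23^1 * 281^1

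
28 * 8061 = 225708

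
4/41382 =2/20691=0.00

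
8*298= 2384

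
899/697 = 1+202/697 = 1.29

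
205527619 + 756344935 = 961872554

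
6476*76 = 492176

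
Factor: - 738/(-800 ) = 2^( -4)*3^2*5^ (-2 )*41^1 = 369/400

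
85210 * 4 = 340840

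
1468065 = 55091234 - 53623169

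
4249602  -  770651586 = -766401984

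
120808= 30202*4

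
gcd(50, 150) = 50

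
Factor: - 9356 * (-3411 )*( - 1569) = -2^2 * 3^3 * 379^1*523^1*2339^1 = - 50071992804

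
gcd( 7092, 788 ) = 788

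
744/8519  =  744/8519 = 0.09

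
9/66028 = 9/66028 = 0.00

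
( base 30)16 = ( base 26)1a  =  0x24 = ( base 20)1g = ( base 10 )36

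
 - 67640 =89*( - 760) 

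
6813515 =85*80159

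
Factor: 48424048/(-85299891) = -2^4*3^( - 1)*3026503^1*28433297^(  -  1) 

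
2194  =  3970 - 1776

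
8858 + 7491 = 16349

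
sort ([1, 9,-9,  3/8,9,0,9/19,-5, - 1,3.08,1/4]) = [ - 9, - 5, - 1, 0 , 1/4,  3/8, 9/19 , 1 , 3.08,9 , 9 ] 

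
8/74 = 4/37 = 0.11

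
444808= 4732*94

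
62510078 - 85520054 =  - 23009976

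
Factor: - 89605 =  - 5^1*17921^1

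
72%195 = 72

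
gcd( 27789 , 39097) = 1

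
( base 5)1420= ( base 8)353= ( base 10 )235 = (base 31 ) 7I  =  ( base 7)454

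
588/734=294/367 = 0.80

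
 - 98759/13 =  - 7597 + 2/13 = -  7596.85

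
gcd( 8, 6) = 2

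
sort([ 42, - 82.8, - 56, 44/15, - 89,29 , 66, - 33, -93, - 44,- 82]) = [ - 93, - 89, - 82.8,-82, - 56, - 44, - 33,44/15,29, 42, 66 ] 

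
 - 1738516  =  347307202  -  349045718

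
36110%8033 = 3978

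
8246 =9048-802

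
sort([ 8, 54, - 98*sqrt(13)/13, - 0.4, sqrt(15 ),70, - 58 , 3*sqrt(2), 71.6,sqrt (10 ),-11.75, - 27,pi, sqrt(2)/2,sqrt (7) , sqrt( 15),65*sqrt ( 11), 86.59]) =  [ - 58, - 98 * sqrt(13)/13, - 27, - 11.75, - 0.4,sqrt( 2)/2,sqrt( 7),pi,  sqrt ( 10), sqrt(15 ), sqrt( 15 ),3*sqrt( 2),8,54, 70,71.6,86.59,65*sqrt(11)]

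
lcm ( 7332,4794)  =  124644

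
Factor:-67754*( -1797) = 121753938 = 2^1*3^1*19^1*599^1*1783^1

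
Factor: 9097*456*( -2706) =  - 2^4*3^2*11^2*19^1*41^1*827^1  =  -11225115792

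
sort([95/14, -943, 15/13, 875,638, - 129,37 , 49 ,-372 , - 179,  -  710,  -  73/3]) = [ - 943, - 710,-372, -179, - 129,-73/3, 15/13, 95/14 , 37,49, 638, 875]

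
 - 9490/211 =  - 9490/211 = - 44.98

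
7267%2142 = 841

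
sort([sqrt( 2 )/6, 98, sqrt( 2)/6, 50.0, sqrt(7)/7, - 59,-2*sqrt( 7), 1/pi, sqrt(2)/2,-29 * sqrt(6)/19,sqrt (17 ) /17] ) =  [ - 59, - 2*sqrt( 7 ), - 29*sqrt( 6)/19,sqrt(2)/6, sqrt (2)/6, sqrt(17)/17, 1/pi, sqrt( 7)/7,sqrt( 2 ) /2, 50.0, 98]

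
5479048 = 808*6781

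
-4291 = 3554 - 7845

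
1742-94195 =  -  92453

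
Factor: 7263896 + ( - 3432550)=2^1*47^1*40759^1 = 3831346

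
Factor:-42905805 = -3^1*5^1*647^1*4421^1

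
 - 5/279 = - 1 + 274/279 = -0.02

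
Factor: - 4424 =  - 2^3*7^1*79^1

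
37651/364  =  37651/364= 103.44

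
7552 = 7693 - 141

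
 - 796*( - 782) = 622472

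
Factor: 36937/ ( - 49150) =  - 2^( - 1 ) *5^( - 2 )*43^1*859^1*983^( - 1) 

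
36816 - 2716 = 34100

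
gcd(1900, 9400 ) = 100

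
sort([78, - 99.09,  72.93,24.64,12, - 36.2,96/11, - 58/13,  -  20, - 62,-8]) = [ - 99.09, - 62,  -  36.2, - 20,  -  8,-58/13,96/11, 12, 24.64, 72.93 , 78 ] 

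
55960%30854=25106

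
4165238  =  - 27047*( - 154) 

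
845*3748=3167060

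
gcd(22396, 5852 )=44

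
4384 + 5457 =9841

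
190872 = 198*964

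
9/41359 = 9/41359  =  0.00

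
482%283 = 199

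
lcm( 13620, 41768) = 626520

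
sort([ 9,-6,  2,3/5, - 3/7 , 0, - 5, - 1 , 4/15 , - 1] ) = [ - 6, - 5, - 1, - 1, - 3/7,0, 4/15 , 3/5,2, 9]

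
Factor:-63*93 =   -  3^3  *  7^1* 31^1 = - 5859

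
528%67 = 59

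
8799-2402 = 6397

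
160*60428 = 9668480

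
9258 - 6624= 2634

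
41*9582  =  392862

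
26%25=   1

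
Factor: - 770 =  - 2^1*5^1*7^1*11^1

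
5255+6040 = 11295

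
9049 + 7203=16252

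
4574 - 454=4120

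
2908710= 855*3402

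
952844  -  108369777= - 107416933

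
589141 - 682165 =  -93024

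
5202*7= 36414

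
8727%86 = 41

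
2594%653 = 635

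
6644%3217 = 210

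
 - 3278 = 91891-95169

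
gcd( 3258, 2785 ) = 1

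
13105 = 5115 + 7990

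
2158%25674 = 2158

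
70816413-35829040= 34987373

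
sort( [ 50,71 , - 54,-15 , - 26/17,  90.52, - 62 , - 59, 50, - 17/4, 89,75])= [ - 62, - 59, - 54,  -  15, - 17/4, - 26/17, 50,50, 71,75, 89,90.52]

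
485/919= 485/919 = 0.53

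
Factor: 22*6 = 132 = 2^2*3^1*11^1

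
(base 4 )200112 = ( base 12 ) 1246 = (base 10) 2070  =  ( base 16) 816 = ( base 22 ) 462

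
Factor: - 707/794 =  - 2^( - 1)*7^1*101^1 * 397^( - 1 )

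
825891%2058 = 633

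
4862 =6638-1776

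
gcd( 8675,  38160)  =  5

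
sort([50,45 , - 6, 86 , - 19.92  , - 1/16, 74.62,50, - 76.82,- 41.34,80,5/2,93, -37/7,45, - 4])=[ - 76.82, - 41.34  , - 19.92,-6,-37/7,-4, - 1/16, 5/2,45, 45,  50, 50,74.62, 80 , 86,93 ] 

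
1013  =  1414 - 401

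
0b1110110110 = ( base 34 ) RW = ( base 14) 4BC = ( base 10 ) 950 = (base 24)1FE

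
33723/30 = 11241/10=1124.10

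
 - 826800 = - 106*7800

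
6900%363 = 3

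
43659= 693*63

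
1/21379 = 1/21379 = 0.00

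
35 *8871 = 310485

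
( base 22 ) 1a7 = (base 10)711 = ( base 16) 2c7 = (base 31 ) mt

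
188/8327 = 188/8327= 0.02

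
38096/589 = 64 + 400/589 = 64.68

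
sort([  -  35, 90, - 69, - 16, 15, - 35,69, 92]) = [  -  69, - 35,-35, - 16,15, 69  ,  90, 92]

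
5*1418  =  7090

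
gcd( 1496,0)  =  1496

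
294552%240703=53849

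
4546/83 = 54+64/83 =54.77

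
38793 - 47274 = - 8481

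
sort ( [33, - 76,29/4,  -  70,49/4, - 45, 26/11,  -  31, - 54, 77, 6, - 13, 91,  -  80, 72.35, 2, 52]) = [ - 80, - 76, - 70,-54, - 45, - 31,-13,2 , 26/11, 6, 29/4,49/4,33, 52,72.35, 77, 91]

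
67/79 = 67/79 = 0.85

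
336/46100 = 84/11525 =0.01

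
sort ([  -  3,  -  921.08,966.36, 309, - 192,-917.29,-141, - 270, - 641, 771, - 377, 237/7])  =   [-921.08,  -  917.29, - 641,-377,-270, - 192, - 141, - 3, 237/7 , 309 , 771, 966.36] 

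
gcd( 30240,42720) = 480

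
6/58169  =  6/58169 = 0.00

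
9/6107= 9/6107 = 0.00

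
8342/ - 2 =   -  4171/1 = -4171.00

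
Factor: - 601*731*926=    - 406820506 = -2^1*17^1*  43^1*463^1 * 601^1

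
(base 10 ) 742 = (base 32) n6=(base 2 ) 1011100110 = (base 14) 3B0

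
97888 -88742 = 9146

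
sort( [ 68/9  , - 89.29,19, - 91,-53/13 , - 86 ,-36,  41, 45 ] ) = [ - 91,- 89.29, - 86, - 36, - 53/13, 68/9, 19,41 , 45]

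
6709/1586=4 + 365/1586= 4.23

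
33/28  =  33/28 = 1.18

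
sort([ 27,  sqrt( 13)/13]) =[ sqrt(13)/13, 27 ] 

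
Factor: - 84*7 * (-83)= 48804 = 2^2*3^1*7^2*83^1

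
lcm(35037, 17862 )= 910962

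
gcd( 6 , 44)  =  2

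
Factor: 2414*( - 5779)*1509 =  - 2^1*3^1*17^1*71^1*503^1*5779^1 = -21051313554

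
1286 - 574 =712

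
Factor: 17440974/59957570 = 3^3*5^( - 1) * 19^1*59^( - 1)*89^1*151^( - 1 )*191^1*673^( - 1) = 8720487/29978785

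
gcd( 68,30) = 2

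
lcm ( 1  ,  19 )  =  19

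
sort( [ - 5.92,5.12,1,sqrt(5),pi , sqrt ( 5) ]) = [ - 5.92,1, sqrt(5), sqrt( 5 ),  pi,5.12] 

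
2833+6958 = 9791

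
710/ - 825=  - 142/165 = - 0.86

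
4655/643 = 4655/643 = 7.24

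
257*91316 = 23468212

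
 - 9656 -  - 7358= - 2298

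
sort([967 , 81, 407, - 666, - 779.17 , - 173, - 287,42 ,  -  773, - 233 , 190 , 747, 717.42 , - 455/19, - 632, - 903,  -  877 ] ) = [-903, - 877, - 779.17,  -  773, - 666 , - 632, - 287, -233  ,-173, - 455/19,42, 81 , 190,407, 717.42,747,967]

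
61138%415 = 133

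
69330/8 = 34665/4 = 8666.25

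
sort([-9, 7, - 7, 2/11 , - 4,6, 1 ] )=[ - 9, - 7, - 4, 2/11, 1, 6, 7] 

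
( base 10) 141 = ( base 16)8D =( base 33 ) 49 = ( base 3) 12020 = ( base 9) 166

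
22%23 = 22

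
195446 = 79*2474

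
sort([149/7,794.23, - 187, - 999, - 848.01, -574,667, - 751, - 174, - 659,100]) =[ - 999, - 848.01,  -  751, - 659, - 574, - 187, -174,  149/7,100,667, 794.23 ] 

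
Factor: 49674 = 2^1*3^1*17^1*487^1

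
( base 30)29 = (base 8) 105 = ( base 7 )126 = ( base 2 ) 1000101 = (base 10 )69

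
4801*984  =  4724184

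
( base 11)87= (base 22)47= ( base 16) 5f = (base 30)35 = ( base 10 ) 95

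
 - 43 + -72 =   -  115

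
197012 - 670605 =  - 473593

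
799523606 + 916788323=1716311929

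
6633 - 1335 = 5298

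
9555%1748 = 815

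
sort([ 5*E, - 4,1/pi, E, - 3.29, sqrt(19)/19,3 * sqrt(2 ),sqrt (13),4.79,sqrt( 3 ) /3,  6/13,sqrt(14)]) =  [ - 4, - 3.29 , sqrt(19)/19, 1/pi, 6/13, sqrt(3)/3, E, sqrt( 13 ),  sqrt(14),3*sqrt(2 ), 4.79,  5*E ] 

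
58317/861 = 67 + 30/41=67.73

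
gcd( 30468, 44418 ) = 6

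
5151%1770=1611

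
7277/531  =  7277/531 =13.70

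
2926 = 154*19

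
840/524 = 210/131 = 1.60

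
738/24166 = 369/12083 = 0.03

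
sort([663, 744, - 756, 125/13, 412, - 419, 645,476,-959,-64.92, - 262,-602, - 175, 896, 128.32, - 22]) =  [ -959 , - 756,-602, - 419,  -  262, -175,-64.92, - 22, 125/13, 128.32 , 412,  476,645, 663, 744,896 ]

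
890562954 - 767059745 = 123503209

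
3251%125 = 1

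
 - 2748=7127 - 9875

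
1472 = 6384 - 4912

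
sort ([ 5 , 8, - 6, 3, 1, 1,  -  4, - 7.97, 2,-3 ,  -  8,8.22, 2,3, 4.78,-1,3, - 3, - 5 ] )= [-8,-7.97, - 6,-5 ,-4, - 3, -3, - 1,1,1, 2, 2, 3, 3, 3 , 4.78,5,  8, 8.22 ] 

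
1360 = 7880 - 6520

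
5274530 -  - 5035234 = 10309764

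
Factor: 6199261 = 103^1*139^1*433^1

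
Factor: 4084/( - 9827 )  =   - 2^2 * 31^( - 1 )*317^( - 1 ) * 1021^1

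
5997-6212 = - 215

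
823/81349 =823/81349=0.01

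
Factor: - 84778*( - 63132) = 2^3  *  3^1*19^1*23^1 * 97^1*5261^1 = 5352204696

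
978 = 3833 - 2855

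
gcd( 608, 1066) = 2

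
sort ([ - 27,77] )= [-27, 77] 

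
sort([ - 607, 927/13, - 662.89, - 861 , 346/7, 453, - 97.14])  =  [-861,- 662.89, - 607, -97.14,346/7,927/13,453 ]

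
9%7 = 2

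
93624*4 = 374496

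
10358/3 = 3452 + 2/3 = 3452.67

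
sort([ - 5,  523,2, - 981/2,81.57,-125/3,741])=[ - 981/2, - 125/3,  -  5, 2,81.57,523,  741] 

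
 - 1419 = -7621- - 6202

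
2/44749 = 2/44749  =  0.00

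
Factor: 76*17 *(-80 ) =  -  103360= - 2^6*5^1*17^1*19^1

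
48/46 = 1+1/23 = 1.04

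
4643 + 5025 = 9668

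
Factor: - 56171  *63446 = -3563825266 = - 2^1*31723^1 * 56171^1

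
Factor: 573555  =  3^1*5^1 * 38237^1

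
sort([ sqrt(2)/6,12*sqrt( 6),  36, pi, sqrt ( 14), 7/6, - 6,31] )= [ - 6, sqrt( 2)/6,7/6,pi, sqrt (14 ),12*sqrt(6), 31,  36 ]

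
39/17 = 2 + 5/17 = 2.29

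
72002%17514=1946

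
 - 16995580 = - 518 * 32810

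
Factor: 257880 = 2^3*3^1*5^1*7^1*307^1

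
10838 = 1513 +9325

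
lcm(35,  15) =105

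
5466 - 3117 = 2349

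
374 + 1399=1773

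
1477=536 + 941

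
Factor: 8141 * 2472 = 2^3*3^1 * 7^1 * 103^1*1163^1 = 20124552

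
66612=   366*182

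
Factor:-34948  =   - 2^2 * 8737^1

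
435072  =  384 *1133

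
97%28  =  13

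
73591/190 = 387+61/190 = 387.32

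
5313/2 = 5313/2 = 2656.50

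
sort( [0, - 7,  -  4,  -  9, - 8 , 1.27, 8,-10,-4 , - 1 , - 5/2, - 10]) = [-10, - 10, - 9, - 8,  -  7, - 4,-4, - 5/2, - 1,0, 1.27, 8]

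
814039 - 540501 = 273538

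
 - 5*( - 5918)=29590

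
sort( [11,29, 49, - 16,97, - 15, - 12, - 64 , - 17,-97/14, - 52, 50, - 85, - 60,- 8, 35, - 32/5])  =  [ - 85, - 64, - 60, - 52, - 17, - 16,-15, - 12, - 8, - 97/14, - 32/5,11, 29,35, 49, 50,97] 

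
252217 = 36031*7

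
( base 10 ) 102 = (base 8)146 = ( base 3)10210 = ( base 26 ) 3O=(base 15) 6c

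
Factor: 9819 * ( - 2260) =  - 22190940 = - 2^2*3^2 * 5^1*113^1*1091^1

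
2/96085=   2/96085 = 0.00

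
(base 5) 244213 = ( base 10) 9308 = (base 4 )2101130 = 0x245C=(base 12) 5478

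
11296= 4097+7199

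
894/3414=149/569=0.26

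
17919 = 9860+8059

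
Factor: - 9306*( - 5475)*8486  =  432364670100=2^2*3^3*5^2*11^1*47^1*73^1 * 4243^1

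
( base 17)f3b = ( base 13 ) 2003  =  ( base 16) 112d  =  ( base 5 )120042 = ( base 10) 4397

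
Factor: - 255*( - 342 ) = 87210 = 2^1*3^3*5^1*17^1*19^1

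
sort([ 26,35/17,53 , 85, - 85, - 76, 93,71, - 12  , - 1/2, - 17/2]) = [ - 85, - 76, - 12, - 17/2, - 1/2,35/17 , 26, 53 , 71, 85,93 ]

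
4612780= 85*54268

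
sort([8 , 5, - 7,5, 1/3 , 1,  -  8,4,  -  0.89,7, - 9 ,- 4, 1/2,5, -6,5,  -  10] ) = [ - 10 , - 9,-8 ,  -  7,- 6, - 4, - 0.89,1/3, 1/2,1,4,5, 5,  5, 5,  7,8]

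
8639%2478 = 1205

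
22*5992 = 131824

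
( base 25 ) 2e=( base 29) 26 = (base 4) 1000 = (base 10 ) 64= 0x40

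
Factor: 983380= 2^2*5^1*49169^1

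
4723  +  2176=6899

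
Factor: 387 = 3^2*43^1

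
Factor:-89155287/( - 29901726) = 2^( - 1)*13^1 *29^( - 1)*31^1*47^1*523^1*57283^ (-1 ) =9906143/3322414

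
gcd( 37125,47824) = 1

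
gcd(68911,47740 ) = 1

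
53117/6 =53117/6 = 8852.83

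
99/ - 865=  - 99/865 =- 0.11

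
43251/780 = 1109/20 = 55.45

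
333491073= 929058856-595567783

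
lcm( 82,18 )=738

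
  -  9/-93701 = 9/93701  =  0.00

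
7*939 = 6573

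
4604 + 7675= 12279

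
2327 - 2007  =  320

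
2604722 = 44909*58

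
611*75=45825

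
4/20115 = 4/20115 =0.00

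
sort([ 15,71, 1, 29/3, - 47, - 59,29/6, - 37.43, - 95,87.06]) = [- 95, -59 , - 47,-37.43, 1, 29/6,  29/3, 15,71 , 87.06]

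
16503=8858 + 7645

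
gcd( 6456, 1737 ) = 3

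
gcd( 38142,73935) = 9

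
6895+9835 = 16730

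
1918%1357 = 561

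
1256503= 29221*43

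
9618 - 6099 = 3519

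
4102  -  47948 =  -43846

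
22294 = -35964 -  - 58258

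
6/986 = 3/493 = 0.01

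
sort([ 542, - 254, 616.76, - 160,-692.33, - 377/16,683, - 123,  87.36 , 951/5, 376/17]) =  [ - 692.33, - 254, - 160,-123, - 377/16,376/17, 87.36, 951/5,542 , 616.76,  683]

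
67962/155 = 67962/155 = 438.46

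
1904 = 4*476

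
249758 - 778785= - 529027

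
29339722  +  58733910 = 88073632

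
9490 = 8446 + 1044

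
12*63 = 756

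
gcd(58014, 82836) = 18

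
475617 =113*4209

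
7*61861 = 433027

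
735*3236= 2378460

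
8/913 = 8/913 = 0.01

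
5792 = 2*2896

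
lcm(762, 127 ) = 762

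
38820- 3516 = 35304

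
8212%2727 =31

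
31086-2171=28915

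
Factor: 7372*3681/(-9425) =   -  2^2*3^2 * 5^(-2) * 13^(-1) * 19^1*29^ ( - 1)*97^1*409^1 = -27136332/9425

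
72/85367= 72/85367 = 0.00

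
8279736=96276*86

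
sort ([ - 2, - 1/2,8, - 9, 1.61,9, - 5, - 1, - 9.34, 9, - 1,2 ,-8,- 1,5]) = [ - 9.34, - 9,-8, - 5, - 2, - 1, - 1,  -  1, - 1/2,1.61, 2,5,8,9,9 ] 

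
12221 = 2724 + 9497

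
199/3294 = 199/3294=0.06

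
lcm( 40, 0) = 0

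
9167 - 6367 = 2800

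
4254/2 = 2127 = 2127.00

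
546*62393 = 34066578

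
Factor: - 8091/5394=- 2^(  -  1)*3^1 = -3/2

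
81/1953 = 9/217 = 0.04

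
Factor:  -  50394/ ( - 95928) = 2^( - 2 ) * 7^(-1)*37^1 * 227^1*571^( - 1)=8399/15988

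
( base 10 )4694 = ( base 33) 4a8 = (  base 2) 1001001010110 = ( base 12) 2872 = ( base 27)6BN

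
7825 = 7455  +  370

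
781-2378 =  - 1597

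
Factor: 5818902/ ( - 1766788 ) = -2^( - 1 )  *3^1 * 19^1*51043^1  *441697^( - 1 )  =  -2909451/883394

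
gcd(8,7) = 1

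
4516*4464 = 20159424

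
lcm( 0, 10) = 0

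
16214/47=344 + 46/47=344.98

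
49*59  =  2891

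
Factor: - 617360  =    -  2^4* 5^1*7717^1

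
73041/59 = 1237+58/59 =1237.98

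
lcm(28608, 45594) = 1459008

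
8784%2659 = 807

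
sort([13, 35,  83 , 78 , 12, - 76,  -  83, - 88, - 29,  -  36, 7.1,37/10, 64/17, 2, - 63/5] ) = [ - 88, - 83, - 76, - 36,- 29, - 63/5, 2, 37/10,64/17,7.1,12  ,  13, 35,78, 83]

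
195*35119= 6848205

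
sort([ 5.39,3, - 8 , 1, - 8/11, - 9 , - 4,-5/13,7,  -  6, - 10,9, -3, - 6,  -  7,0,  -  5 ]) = [  -  10,-9, - 8,- 7 , - 6, - 6, - 5, - 4, - 3, - 8/11, - 5/13, 0,1 , 3,5.39,7,9 ] 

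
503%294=209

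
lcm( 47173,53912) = 377384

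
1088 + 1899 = 2987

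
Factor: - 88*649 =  - 57112 = - 2^3*11^2*59^1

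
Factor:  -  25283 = -131^1*193^1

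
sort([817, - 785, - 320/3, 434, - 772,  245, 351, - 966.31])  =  [-966.31,-785, - 772, - 320/3, 245,351,  434, 817]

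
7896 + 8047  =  15943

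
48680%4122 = 3338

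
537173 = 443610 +93563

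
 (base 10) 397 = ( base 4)12031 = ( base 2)110001101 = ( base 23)H6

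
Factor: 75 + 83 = 2^1*79^1 = 158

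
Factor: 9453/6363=3^(-1)*  7^( - 1)*23^1*101^(-1)*137^1 =3151/2121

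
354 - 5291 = - 4937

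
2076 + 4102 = 6178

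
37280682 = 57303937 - 20023255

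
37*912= 33744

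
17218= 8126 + 9092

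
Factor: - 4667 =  - 13^1*359^1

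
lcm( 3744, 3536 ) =63648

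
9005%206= 147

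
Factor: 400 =2^4*5^2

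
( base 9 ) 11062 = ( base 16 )1CB2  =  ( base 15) 229b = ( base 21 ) GDH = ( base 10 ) 7346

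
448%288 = 160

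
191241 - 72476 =118765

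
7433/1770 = 7433/1770  =  4.20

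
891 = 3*297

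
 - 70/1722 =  - 5/123 = - 0.04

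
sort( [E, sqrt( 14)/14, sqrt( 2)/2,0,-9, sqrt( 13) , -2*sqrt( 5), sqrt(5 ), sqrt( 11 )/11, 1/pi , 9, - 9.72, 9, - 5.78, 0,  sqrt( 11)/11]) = [-9.72,  -  9 ,- 5.78,  -  2*sqrt (5 ), 0,0,  sqrt ( 14 )/14,sqrt( 11) /11,  sqrt( 11) /11,1/pi, sqrt( 2 ) /2, sqrt( 5),E, sqrt(13),  9, 9]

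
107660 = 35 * 3076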